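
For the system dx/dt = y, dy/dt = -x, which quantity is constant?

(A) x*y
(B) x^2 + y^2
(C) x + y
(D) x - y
B

A first integral I satisfies dI/dt = 0 along every solution. Differentiate each option and use the equation of motion:
(A) d/dt[x*y] = (dx/dt)y + x(dy/dt) = y^2 - x^2, not identically 0
(B) d/dt[x^2 + y^2] = 2x*dx/dt + 2y*dy/dt = 2x*y + 2y*(-x) = 0
(C) d/dt[x + y] = y + (-x) = y - x, not identically 0
(D) d/dt[x - y] = y - (-x) = x + y, not identically 0

Only (B) has zero time-derivative. So x^2 + y^2 (the squared radius; trajectories are circles) is the conserved quantity.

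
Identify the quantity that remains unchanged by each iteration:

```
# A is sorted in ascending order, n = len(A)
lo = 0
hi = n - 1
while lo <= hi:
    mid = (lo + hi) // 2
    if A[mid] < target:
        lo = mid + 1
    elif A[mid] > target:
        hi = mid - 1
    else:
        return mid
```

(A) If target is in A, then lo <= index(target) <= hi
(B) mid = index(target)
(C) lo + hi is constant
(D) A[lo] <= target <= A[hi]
A

A loop invariant must hold before the first iteration and be re-established by every execution of the body.

(A) If target is in A, then lo <= index(target) <= hi: Before the loop [lo, hi] = [0, n-1] covers every index. When A[mid] < target, sortedness puts target strictly to the right of mid, so setting lo = mid + 1 keeps index(target) in [lo, hi]; symmetrically for hi = mid - 1. Hence 'if target is in A then lo <= index(target) <= hi' holds after every iteration, and when lo > hi it proves target is absent.

The other options fail:
(B) mid = index(target): mid is just the current probe; it equals index(target) only on the iteration that returns.
(C) lo + hi is constant: each iteration moves exactly one of lo, hi, so lo + hi changes (e.g. 0 + (n-1) becomes (mid+1) + (n-1)).
(D) A[lo] <= target <= A[hi]: fails when target is not in A (e.g. target < A[0] already violates it before the loop), so it is not maintained in general.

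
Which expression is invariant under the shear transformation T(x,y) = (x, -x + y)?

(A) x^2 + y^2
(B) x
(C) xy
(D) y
B

Under the shear T(x,y) = (x, -x + y):
Substitute the transformed coordinates into each option and compare with the original:
(A) x^2 + y^2  ->  (x)^2 + (-x + y)^2 = 2x^2 - 2xy + y^2   [differs from x^2 + y^2: not invariant]
(B) x  ->  (x) = x   [equals x: invariant]
(C) xy  ->  (x)(-x + y) = -x^2 + xy   [differs from xy: not invariant]
(D) y  ->  (-x + y) = -x + y   [differs from y: not invariant]

Only option (B), x, is unchanged by the transformation.
A vertical shear moves points parallel to the y-axis, so the x-coordinate (and any function of x alone) is unchanged.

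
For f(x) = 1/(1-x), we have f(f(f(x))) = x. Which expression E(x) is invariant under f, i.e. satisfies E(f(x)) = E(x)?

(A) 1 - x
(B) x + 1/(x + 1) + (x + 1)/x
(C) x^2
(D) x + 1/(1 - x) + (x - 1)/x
D

Replace x by f(x) = 1/(1 - x) in each option and simplify. As a quick numerical cross-check, also compare E(4) with E(f(4)) = E(-1/3).

(A) 1 - x  ->  1 - (1/(1 - x)) = x/(x - 1); check: E(4) = -3 but E(-1/3) = 4/3.   [not invariant]
(B) x + 1/(x + 1) + (x + 1)/x  ->  (1/(1 - x)) + 1/((1/(1 - x)) + 1) + ((1/(1 - x)) + 1)/(1/(1 - x)) = (-x^3 + 6x^2 - 11x + 7)/(x^2 - 3x + 2); check: E(4) = 109/20 but E(-1/3) = -5/6.   [not invariant]
(C) x^2  ->  (1/(1 - x))^2 = (x - 1)^(-2); check: E(4) = 16 but E(-1/3) = 1/9.   [not invariant]
(D) x + 1/(1 - x) + (x - 1)/x  ->  (1/(1 - x)) + 1/(1 - (1/(1 - x))) + ((1/(1 - x)) - 1)/(1/(1 - x)), which simplifies back to x + 1/(1 - x) + (x - 1)/x; check: E(4) = 53/12, E(-1/3) = 53/12.   [invariant]

Only (D) is unchanged. Indeed f(f(x)) = 1/(1 - 1/(1-x)) = (1-x)/(-x) = (x-1)/x, so E(x) = x + f(x) + f(f(x)) is the sum over the whole 3-cycle; applying f just permutes the three terms cyclically (x -> f(x) -> f(f(x)) -> x), leaving the sum unchanged.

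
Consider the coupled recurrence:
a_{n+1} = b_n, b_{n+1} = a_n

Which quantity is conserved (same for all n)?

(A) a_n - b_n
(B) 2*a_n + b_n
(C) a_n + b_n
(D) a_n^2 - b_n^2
C

Replace a_n by a_{n+1} = b_n and b_n by b_{n+1} = a_n in each option and simplify:
(A) a_n - b_n  ->  (b_n) - (a_n) = -a_n + b_n   [not conserved]
(B) 2*a_n + b_n  ->  2*(b_n) + (a_n) = a_n + 2*b_n   [not conserved]
(C) a_n + b_n  ->  (b_n) + (a_n) = a_n + b_n   [conserved]
(D) a_n^2 - b_n^2  ->  (b_n)^2 - (a_n)^2 = -a_n^2 + b_n^2   [not conserved]

Only (C) a_n + b_n returns to itself after one step, so it is the conserved quantity.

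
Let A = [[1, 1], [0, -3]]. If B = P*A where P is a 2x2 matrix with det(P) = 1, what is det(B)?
-3

By the multiplicative property of determinants, det(B) = det(P*A) = det(P) * det(A) = det(A),
so the determinant is invariant under multiplication by any determinant-1 matrix; we just need det(A).

det(A) = (1)(-3) - (1)(0) = -3 - 0 = -3

Therefore det(B) = 1 * (-3) = -3.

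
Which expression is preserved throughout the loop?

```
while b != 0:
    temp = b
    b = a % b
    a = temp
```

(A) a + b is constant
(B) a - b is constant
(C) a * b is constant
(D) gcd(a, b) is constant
D

A loop invariant must hold before the first iteration and be re-established by every execution of the body.

(D) gcd(a, b) is constant: One iteration replaces (a, b) by (b, a mod b). Since a mod b = a - q*b for an integer q, any common divisor of a and b divides b and a mod b, and conversely; hence gcd(b, a mod b) = gcd(a, b). For instance (14, 10) -> (10, 4) keeps gcd = 2. At exit b = 0 and a = gcd of the original inputs.

The other options fail:
(A) a + b is constant: e.g. (a, b) = (14, 10) -> (10, 4): the sum goes from 24 to 14.
(B) a - b is constant: e.g. (a, b) = (14, 10) -> (10, 4): the difference goes from 4 to 6.
(C) a * b is constant: e.g. (a, b) = (14, 10) -> (10, 4): the product goes from 140 to 40.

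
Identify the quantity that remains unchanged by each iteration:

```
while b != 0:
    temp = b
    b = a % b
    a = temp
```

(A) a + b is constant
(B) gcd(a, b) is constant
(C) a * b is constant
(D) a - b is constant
B

A loop invariant must hold before the first iteration and be re-established by every execution of the body.

(B) gcd(a, b) is constant: One iteration replaces (a, b) by (b, a mod b). Since a mod b = a - q*b for an integer q, any common divisor of a and b divides b and a mod b, and conversely; hence gcd(b, a mod b) = gcd(a, b). For instance (28, 9) -> (9, 1) keeps gcd = 1. At exit b = 0 and a = gcd of the original inputs.

The other options fail:
(A) a + b is constant: e.g. (a, b) = (28, 9) -> (9, 1): the sum goes from 37 to 10.
(C) a * b is constant: e.g. (a, b) = (28, 9) -> (9, 1): the product goes from 252 to 9.
(D) a - b is constant: e.g. (a, b) = (28, 9) -> (9, 1): the difference goes from 19 to 8.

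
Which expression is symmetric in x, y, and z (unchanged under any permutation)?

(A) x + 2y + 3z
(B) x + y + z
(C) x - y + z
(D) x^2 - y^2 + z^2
B

A symmetric expression is unchanged when the variables are permuted; here the transformation to test is the swap (x, y) -> (y, x).
A symmetric expression must survive every permutation; the single swap x <-> y already eliminates the distractors, and the keyed expression is also unchanged by x <-> z and y <-> z (each variable enters it in exactly the same way).
Substitute the transformed coordinates into each option and compare with the original:
(A) x + 2y + 3z  ->  (y) + 2(x) + 3z = 2x + y + 3z   [differs from x + 2y + 3z: not invariant]
(B) x + y + z  ->  (y) + (x) + z = x + y + z   [equals x + y + z: invariant]
(C) x - y + z  ->  (y) - (x) + z = -x + y + z   [differs from x - y + z: not invariant]
(D) x^2 - y^2 + z^2  ->  (y)^2 - (x)^2 + z^2 = -x^2 + y^2 + z^2   [differs from x^2 - y^2 + z^2: not invariant]

Only option (B), x + y + z, is unchanged by the transformation.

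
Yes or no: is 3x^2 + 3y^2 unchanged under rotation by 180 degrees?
Yes

Applying rotation by 180 degrees: x' = x*cos(180 degrees) - y*sin(180 degrees) = -x, y' = x*sin(180 degrees) + y*cos(180 degrees) = -y

Substituting into 3x^2 + 3y^2:
3(-x)^2 + 3(-y)^2
= 3x^2 + 3y^2

This equals the original expression 3x^2 + 3y^2, so it IS invariant.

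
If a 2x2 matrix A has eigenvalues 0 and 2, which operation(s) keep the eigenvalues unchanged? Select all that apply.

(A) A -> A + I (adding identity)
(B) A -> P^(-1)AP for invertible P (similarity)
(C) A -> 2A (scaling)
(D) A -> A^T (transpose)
B and D

Eigenvalues are preserved by:
1. Similarity transformations: A -> P^(-1)AP (same characteristic polynomial)
2. Transpose: A^T has the same eigenvalues as A

Eigenvalues are NOT preserved by:
- Adding identity: eigenvalues become 0+1, 2+1
- Scaling: eigenvalues become 0, 4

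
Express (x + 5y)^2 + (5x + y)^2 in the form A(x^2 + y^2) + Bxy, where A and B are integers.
26(x^2 + y^2) + 20xy

Expanding: (x + 5y)^2 = x^2 + 10xy + 25y^2
(5x + y)^2 = 25x^2 + 10xy + y^2
Sum = (1+25)(x^2+y^2) + 20xy = 26(x^2 + y^2) + 20xy
This is symmetric in x and y.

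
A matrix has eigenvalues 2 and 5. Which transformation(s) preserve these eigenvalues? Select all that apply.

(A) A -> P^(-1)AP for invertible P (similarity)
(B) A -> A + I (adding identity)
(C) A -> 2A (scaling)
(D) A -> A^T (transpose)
A and D

Eigenvalues are preserved by:
1. Similarity transformations: A -> P^(-1)AP (same characteristic polynomial)
2. Transpose: A^T has the same eigenvalues as A

Eigenvalues are NOT preserved by:
- Adding identity: eigenvalues become 2+1, 5+1
- Scaling: eigenvalues become 4, 10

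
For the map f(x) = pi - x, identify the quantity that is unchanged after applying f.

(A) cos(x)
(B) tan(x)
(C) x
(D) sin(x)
D

For f(x) = pi - x:
sin(pi - x) = sin(x), so sine is invariant under this transformation.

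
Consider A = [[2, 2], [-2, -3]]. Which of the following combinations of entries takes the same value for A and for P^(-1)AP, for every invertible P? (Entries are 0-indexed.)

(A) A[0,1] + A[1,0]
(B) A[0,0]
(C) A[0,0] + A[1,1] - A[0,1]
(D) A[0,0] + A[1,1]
D

A[0,0] + A[1,1] is the trace of A. By the cyclic property of the trace, tr(P^(-1)AP) = tr(APP^(-1)) = tr(A), so it is the same for every matrix similar to A.

The other combinations are not similarity invariants. For example, take P = [[2, 1], [1, 1]] (det P = 1), so P^(-1) = [[1, -1], [-1, 2]] and
B = P^(-1)AP = [[13, 9], [-20, -14]].
Evaluating each option on A and on B:
(A) A[0,1] + A[1,0]: 0 for A, -11 for B -> changes
(B) A[0,0]: 2 for A, 13 for B -> changes
(C) A[0,0] + A[1,1] - A[0,1]: -3 for A, -10 for B -> changes
(D) A[0,0] + A[1,1]: -1 for A, -1 for B -> unchanged

Only (D) A[0,0] + A[1,1] = -1 survives (and it does so for every P, not just this one), so it is the invariant.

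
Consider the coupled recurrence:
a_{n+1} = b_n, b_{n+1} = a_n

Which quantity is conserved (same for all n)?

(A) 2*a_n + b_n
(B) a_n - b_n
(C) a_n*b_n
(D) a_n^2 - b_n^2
C

Replace a_n by a_{n+1} = b_n and b_n by b_{n+1} = a_n in each option and simplify:
(A) 2*a_n + b_n  ->  2*(b_n) + (a_n) = a_n + 2*b_n   [not conserved]
(B) a_n - b_n  ->  (b_n) - (a_n) = -a_n + b_n   [not conserved]
(C) a_n*b_n  ->  (b_n)*(a_n) = a_n*b_n   [conserved]
(D) a_n^2 - b_n^2  ->  (b_n)^2 - (a_n)^2 = -a_n^2 + b_n^2   [not conserved]

Only (C) a_n*b_n returns to itself after one step, so it is the conserved quantity.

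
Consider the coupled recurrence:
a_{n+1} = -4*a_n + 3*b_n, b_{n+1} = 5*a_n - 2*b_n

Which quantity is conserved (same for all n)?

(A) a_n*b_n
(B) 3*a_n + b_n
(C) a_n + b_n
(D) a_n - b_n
C

Replace a_n by a_{n+1} = -4*a_n + 3*b_n and b_n by b_{n+1} = 5*a_n - 2*b_n in each option and simplify:
(A) a_n*b_n  ->  (-4*a_n + 3*b_n)*(5*a_n - 2*b_n) = -20*a_n^2 + 23*a_n*b_n - 6*b_n^2   [not conserved]
(B) 3*a_n + b_n  ->  3*(-4*a_n + 3*b_n) + (5*a_n - 2*b_n) = -7*a_n + 7*b_n   [not conserved]
(C) a_n + b_n  ->  (-4*a_n + 3*b_n) + (5*a_n - 2*b_n) = a_n + b_n   [conserved]
(D) a_n - b_n  ->  (-4*a_n + 3*b_n) - (5*a_n - 2*b_n) = -9*a_n + 5*b_n   [not conserved]

Only (C) a_n + b_n returns to itself after one step, so it is the conserved quantity.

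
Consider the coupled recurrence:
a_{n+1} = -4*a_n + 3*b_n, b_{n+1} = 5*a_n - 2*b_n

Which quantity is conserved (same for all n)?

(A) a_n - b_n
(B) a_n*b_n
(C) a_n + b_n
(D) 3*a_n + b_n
C

Replace a_n by a_{n+1} = -4*a_n + 3*b_n and b_n by b_{n+1} = 5*a_n - 2*b_n in each option and simplify:
(A) a_n - b_n  ->  (-4*a_n + 3*b_n) - (5*a_n - 2*b_n) = -9*a_n + 5*b_n   [not conserved]
(B) a_n*b_n  ->  (-4*a_n + 3*b_n)*(5*a_n - 2*b_n) = -20*a_n^2 + 23*a_n*b_n - 6*b_n^2   [not conserved]
(C) a_n + b_n  ->  (-4*a_n + 3*b_n) + (5*a_n - 2*b_n) = a_n + b_n   [conserved]
(D) 3*a_n + b_n  ->  3*(-4*a_n + 3*b_n) + (5*a_n - 2*b_n) = -7*a_n + 7*b_n   [not conserved]

Only (C) a_n + b_n returns to itself after one step, so it is the conserved quantity.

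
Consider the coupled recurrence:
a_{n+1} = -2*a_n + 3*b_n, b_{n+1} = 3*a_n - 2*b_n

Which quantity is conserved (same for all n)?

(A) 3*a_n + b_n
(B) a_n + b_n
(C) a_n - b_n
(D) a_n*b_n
B

Replace a_n by a_{n+1} = -2*a_n + 3*b_n and b_n by b_{n+1} = 3*a_n - 2*b_n in each option and simplify:
(A) 3*a_n + b_n  ->  3*(-2*a_n + 3*b_n) + (3*a_n - 2*b_n) = -3*a_n + 7*b_n   [not conserved]
(B) a_n + b_n  ->  (-2*a_n + 3*b_n) + (3*a_n - 2*b_n) = a_n + b_n   [conserved]
(C) a_n - b_n  ->  (-2*a_n + 3*b_n) - (3*a_n - 2*b_n) = -5*a_n + 5*b_n   [not conserved]
(D) a_n*b_n  ->  (-2*a_n + 3*b_n)*(3*a_n - 2*b_n) = -6*a_n^2 + 13*a_n*b_n - 6*b_n^2   [not conserved]

Only (B) a_n + b_n returns to itself after one step, so it is the conserved quantity.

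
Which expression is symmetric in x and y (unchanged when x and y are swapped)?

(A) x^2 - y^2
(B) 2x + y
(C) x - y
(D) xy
D

A symmetric expression is unchanged when the variables are permuted; here the transformation to test is the swap (x, y) -> (y, x).
Substitute the transformed coordinates into each option and compare with the original:
(A) x^2 - y^2  ->  (y)^2 - (x)^2 = -x^2 + y^2   [differs from x^2 - y^2: not invariant]
(B) 2x + y  ->  2(y) + (x) = x + 2y   [differs from 2x + y: not invariant]
(C) x - y  ->  (y) - (x) = -x + y   [differs from x - y: not invariant]
(D) xy  ->  (y)(x) = xy   [equals xy: invariant]

Only option (D), xy, is unchanged by the transformation.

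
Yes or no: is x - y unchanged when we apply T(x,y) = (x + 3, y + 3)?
Yes

Substitute T(x,y) = (x + 3, y + 3) into the expression and compare with the original.

Original: x - y
After applying T: (x + 3) - (y + 3) = x - y

This is identical to the original x - y, so the expression is invariant.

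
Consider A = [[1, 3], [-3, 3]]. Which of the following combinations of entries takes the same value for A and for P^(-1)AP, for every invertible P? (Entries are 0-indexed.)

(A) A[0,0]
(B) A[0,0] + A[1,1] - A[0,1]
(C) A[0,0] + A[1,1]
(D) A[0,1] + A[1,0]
C

A[0,0] + A[1,1] is the trace of A. By the cyclic property of the trace, tr(P^(-1)AP) = tr(APP^(-1)) = tr(A), so it is the same for every matrix similar to A.

The other combinations are not similarity invariants. For example, take P = [[1, 1], [0, 1]] (det P = 1), so P^(-1) = [[1, -1], [0, 1]] and
B = P^(-1)AP = [[4, 4], [-3, 0]].
Evaluating each option on A and on B:
(A) A[0,0]: 1 for A, 4 for B -> changes
(B) A[0,0] + A[1,1] - A[0,1]: 1 for A, 0 for B -> changes
(C) A[0,0] + A[1,1]: 4 for A, 4 for B -> unchanged
(D) A[0,1] + A[1,0]: 0 for A, 1 for B -> changes

Only (C) A[0,0] + A[1,1] = 4 survives (and it does so for every P, not just this one), so it is the invariant.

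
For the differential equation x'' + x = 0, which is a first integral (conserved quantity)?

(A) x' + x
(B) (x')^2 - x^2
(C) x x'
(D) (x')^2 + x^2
D

A first integral I satisfies dI/dt = 0 along every solution. Differentiate each option and use the equation of motion:
(A) d/dt[x' + x] = x'' + x' = -x + x', not identically 0
(B) d/dt[(x')^2 - x^2] = 2x'x'' - 2x x' = -4x x', not identically 0
(C) d/dt[x x'] = (x')^2 + x x'' = (x')^2 - x^2, not identically 0
(D) d/dt[(x')^2 + x^2] = 2x'x'' + 2x x' = 2x'(-x) + 2x x' = 0

Only (D) has zero time-derivative. So the energy-like quantity (x')^2 + x^2 is the first integral.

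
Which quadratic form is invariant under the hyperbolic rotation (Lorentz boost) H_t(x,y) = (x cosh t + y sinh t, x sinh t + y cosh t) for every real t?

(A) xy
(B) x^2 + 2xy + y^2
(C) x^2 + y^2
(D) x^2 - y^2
D

Write x' = x cosh t + y sinh t, y' = x sinh t + y cosh t and substitute into each option:
(A) xy: (x cosh t + y sinh t)(x sinh t + y cosh t) = xy(cosh^2 t + sinh^2 t) + (x^2 + y^2) sinh t cosh t = xy cosh 2t + (x^2 + y^2)(sinh 2t)/2   [not invariant for t != 0]
(B) x^2 + 2xy + y^2: (x' + y')^2 with x' + y' = (x + y)(cosh t + sinh t) = (x + y)e^t, so it becomes (x + y)^2 e^(2t)   [not invariant for t != 0]
(C) x^2 + y^2: (x cosh t + y sinh t)^2 + (x sinh t + y cosh t)^2 = (x^2 + y^2)(cosh^2 t + sinh^2 t) + 4xy sinh t cosh t = (x^2 + y^2) cosh 2t + 2xy sinh 2t   [not invariant for t != 0]
(D) x^2 - y^2: (x cosh t + y sinh t)^2 - (x sinh t + y cosh t)^2 = x^2(cosh^2 t - sinh^2 t) + 2xy(cosh t sinh t - sinh t cosh t) + y^2(sinh^2 t - cosh^2 t) = x^2 - y^2   [invariant, using cosh^2 t - sinh^2 t = 1]

Only (D) x^2 - y^2 is unchanged; it is the Minkowski form preserved by Lorentz boosts, just as x^2 + y^2 is preserved by ordinary rotations.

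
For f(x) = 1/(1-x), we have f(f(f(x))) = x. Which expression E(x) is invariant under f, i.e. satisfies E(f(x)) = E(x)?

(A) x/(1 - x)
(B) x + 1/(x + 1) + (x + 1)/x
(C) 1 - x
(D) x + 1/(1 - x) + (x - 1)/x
D

Replace x by f(x) = 1/(1 - x) in each option and simplify. As a quick numerical cross-check, also compare E(3) with E(f(3)) = E(-1/2).

(A) x/(1 - x)  ->  (1/(1 - x))/(1 - (1/(1 - x))) = -1/x; check: E(3) = -3/2 but E(-1/2) = -1/3.   [not invariant]
(B) x + 1/(x + 1) + (x + 1)/x  ->  (1/(1 - x)) + 1/((1/(1 - x)) + 1) + ((1/(1 - x)) + 1)/(1/(1 - x)) = (-x^3 + 6x^2 - 11x + 7)/(x^2 - 3x + 2); check: E(3) = 55/12 but E(-1/2) = 1/2.   [not invariant]
(C) 1 - x  ->  1 - (1/(1 - x)) = x/(x - 1); check: E(3) = -2 but E(-1/2) = 3/2.   [not invariant]
(D) x + 1/(1 - x) + (x - 1)/x  ->  (1/(1 - x)) + 1/(1 - (1/(1 - x))) + ((1/(1 - x)) - 1)/(1/(1 - x)), which simplifies back to x + 1/(1 - x) + (x - 1)/x; check: E(3) = 19/6, E(-1/2) = 19/6.   [invariant]

Only (D) is unchanged. Indeed f(f(x)) = 1/(1 - 1/(1-x)) = (1-x)/(-x) = (x-1)/x, so E(x) = x + f(x) + f(f(x)) is the sum over the whole 3-cycle; applying f just permutes the three terms cyclically (x -> f(x) -> f(f(x)) -> x), leaving the sum unchanged.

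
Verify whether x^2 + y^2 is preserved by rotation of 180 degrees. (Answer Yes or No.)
Yes

Applying rotation by 180 degrees: x' = x*cos(180 degrees) - y*sin(180 degrees) = -x, y' = x*sin(180 degrees) + y*cos(180 degrees) = -y

Substituting into x^2 + y^2:
(-x)^2 + (-y)^2
= x^2 + y^2

This equals the original expression x^2 + y^2, so it IS invariant.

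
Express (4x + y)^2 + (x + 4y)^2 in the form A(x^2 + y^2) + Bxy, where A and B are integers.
17(x^2 + y^2) + 16xy

Expanding: (4x + y)^2 = 16x^2 + 8xy + y^2
(x + 4y)^2 = x^2 + 8xy + 16y^2
Sum = (16+1)(x^2+y^2) + 16xy = 17(x^2 + y^2) + 16xy
This is symmetric in x and y.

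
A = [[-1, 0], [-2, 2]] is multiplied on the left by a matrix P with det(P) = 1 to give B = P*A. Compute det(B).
-2

By the multiplicative property of determinants, det(B) = det(P*A) = det(P) * det(A) = det(A),
so the determinant is invariant under multiplication by any determinant-1 matrix; we just need det(A).

det(A) = (-1)(2) - (0)(-2) = -2 - 0 = -2

Therefore det(B) = 1 * (-2) = -2.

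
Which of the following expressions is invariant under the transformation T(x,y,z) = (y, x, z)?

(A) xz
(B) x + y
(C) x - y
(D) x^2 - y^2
B

Apply T(x,y,z) = (y, x, z) to each option, i.e. replace (x, y, z) by the transformed coordinates.
Substitute the transformed coordinates into each option and compare with the original:
(A) xz  ->  (y)(z) = yz   [differs from xz: not invariant]
(B) x + y  ->  (y) + (x) = x + y   [equals x + y: invariant]
(C) x - y  ->  (y) - (x) = -x + y   [differs from x - y: not invariant]
(D) x^2 - y^2  ->  (y)^2 - (x)^2 = -x^2 + y^2   [differs from x^2 - y^2: not invariant]

Only option (B), x + y, is unchanged by the transformation.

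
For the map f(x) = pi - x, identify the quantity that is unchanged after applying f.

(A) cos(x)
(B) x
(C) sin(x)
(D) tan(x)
C

For f(x) = pi - x:
sin(pi - x) = sin(x), so sine is invariant under this transformation.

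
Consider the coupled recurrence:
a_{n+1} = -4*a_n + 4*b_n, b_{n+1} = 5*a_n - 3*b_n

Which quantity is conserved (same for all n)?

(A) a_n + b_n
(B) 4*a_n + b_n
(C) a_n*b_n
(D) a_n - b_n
A

Replace a_n by a_{n+1} = -4*a_n + 4*b_n and b_n by b_{n+1} = 5*a_n - 3*b_n in each option and simplify:
(A) a_n + b_n  ->  (-4*a_n + 4*b_n) + (5*a_n - 3*b_n) = a_n + b_n   [conserved]
(B) 4*a_n + b_n  ->  4*(-4*a_n + 4*b_n) + (5*a_n - 3*b_n) = -11*a_n + 13*b_n   [not conserved]
(C) a_n*b_n  ->  (-4*a_n + 4*b_n)*(5*a_n - 3*b_n) = -20*a_n^2 + 32*a_n*b_n - 12*b_n^2   [not conserved]
(D) a_n - b_n  ->  (-4*a_n + 4*b_n) - (5*a_n - 3*b_n) = -9*a_n + 7*b_n   [not conserved]

Only (A) a_n + b_n returns to itself after one step, so it is the conserved quantity.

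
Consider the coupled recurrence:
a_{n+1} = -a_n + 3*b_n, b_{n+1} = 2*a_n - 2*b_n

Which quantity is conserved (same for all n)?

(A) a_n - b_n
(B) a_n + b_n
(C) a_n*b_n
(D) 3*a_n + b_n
B

Replace a_n by a_{n+1} = -a_n + 3*b_n and b_n by b_{n+1} = 2*a_n - 2*b_n in each option and simplify:
(A) a_n - b_n  ->  (-a_n + 3*b_n) - (2*a_n - 2*b_n) = -3*a_n + 5*b_n   [not conserved]
(B) a_n + b_n  ->  (-a_n + 3*b_n) + (2*a_n - 2*b_n) = a_n + b_n   [conserved]
(C) a_n*b_n  ->  (-a_n + 3*b_n)*(2*a_n - 2*b_n) = -2*a_n^2 + 8*a_n*b_n - 6*b_n^2   [not conserved]
(D) 3*a_n + b_n  ->  3*(-a_n + 3*b_n) + (2*a_n - 2*b_n) = -a_n + 7*b_n   [not conserved]

Only (B) a_n + b_n returns to itself after one step, so it is the conserved quantity.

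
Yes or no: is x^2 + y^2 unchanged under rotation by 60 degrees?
Yes

Applying rotation by 60 degrees: x' = x*cos(60 degrees) - y*sin(60 degrees) = x/2 - sqrt(3)y/2, y' = x*sin(60 degrees) + y*cos(60 degrees) = sqrt(3)x/2 + y/2

Substituting into x^2 + y^2:
(x/2 - sqrt(3)y/2)^2 + (sqrt(3)x/2 + y/2)^2
= x^2 + y^2

This equals the original expression x^2 + y^2, so it IS invariant.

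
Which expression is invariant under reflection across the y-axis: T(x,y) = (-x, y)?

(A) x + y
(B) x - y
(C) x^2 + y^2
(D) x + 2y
C

The map is reflection across the y-axis: T(x,y) = (-x, y).
Substitute the transformed coordinates into each option and compare with the original:
(A) x + y  ->  (-x) + (y) = -x + y   [differs from x + y: not invariant]
(B) x - y  ->  (-x) - (y) = -x - y   [differs from x - y: not invariant]
(C) x^2 + y^2  ->  (-x)^2 + (y)^2 = x^2 + y^2   [equals x^2 + y^2: invariant]
(D) x + 2y  ->  (-x) + 2(y) = -x + 2y   [differs from x + 2y: not invariant]

Only option (C), x^2 + y^2, is unchanged by the transformation.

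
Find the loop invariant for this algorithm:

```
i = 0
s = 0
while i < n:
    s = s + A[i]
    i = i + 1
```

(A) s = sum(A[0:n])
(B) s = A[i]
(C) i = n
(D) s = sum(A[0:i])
D

A loop invariant must hold before the first iteration and be re-established by every execution of the body.

(D) s = sum(A[0:i]): Initially i = 0 and s = 0 = sum of the empty slice A[0:0]. If s = sum(A[0:i]) holds at the top of an iteration, the body sets s to sum(A[0:i]) + A[i] = sum(A[0:i+1]) and then i to i+1, so s = sum(A[0:i]) holds again. At exit i = n, giving s = sum(A[0:n]).

The other options fail:
(A) s = sum(A[0:n]): false before the loop (s = 0, not the full sum) -- it only becomes true at exit.
(B) s = A[i]: after the first iteration s = A[0] but i = 1, so s = A[i] compares s with the wrong element (and fails in general).
(C) i = n: false initially (i = 0); it is the exit condition, not an invariant.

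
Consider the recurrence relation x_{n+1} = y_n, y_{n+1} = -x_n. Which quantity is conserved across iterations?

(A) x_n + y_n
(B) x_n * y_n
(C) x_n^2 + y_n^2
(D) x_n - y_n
C

For the recurrence x_{n+1} = y_n, y_{n+1} = -x_n:

x_{n+1}^2 + y_{n+1}^2 = y_n^2 + (-x_n)^2 = x_n^2 + y_n^2
The sum of squares is conserved (like energy in a harmonic oscillator).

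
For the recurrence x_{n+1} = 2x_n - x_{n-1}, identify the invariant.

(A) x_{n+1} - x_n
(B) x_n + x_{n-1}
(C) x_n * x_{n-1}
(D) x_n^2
A

For the recurrence x_{n+1} = 2x_n - x_{n-1}:

If x_{n+1} = 2x_n - x_{n-1}, then:
x_{n+1} - x_n = x_n - x_{n-1}
The first difference is constant throughout the sequence.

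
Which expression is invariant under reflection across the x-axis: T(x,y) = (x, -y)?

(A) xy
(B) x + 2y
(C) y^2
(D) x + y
C

The map is reflection across the x-axis: T(x,y) = (x, -y).
Substitute the transformed coordinates into each option and compare with the original:
(A) xy  ->  (x)(-y) = -xy   [differs from xy: not invariant]
(B) x + 2y  ->  (x) + 2(-y) = x - 2y   [differs from x + 2y: not invariant]
(C) y^2  ->  (-y)^2 = y^2   [equals y^2: invariant]
(D) x + y  ->  (x) + (-y) = x - y   [differs from x + y: not invariant]

Only option (C), y^2, is unchanged by the transformation.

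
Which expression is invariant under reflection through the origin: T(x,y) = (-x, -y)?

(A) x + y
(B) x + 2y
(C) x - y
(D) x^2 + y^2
D

The map is reflection through the origin: T(x,y) = (-x, -y).
Substitute the transformed coordinates into each option and compare with the original:
(A) x + y  ->  (-x) + (-y) = -x - y   [differs from x + y: not invariant]
(B) x + 2y  ->  (-x) + 2(-y) = -x - 2y   [differs from x + 2y: not invariant]
(C) x - y  ->  (-x) - (-y) = -x + y   [differs from x - y: not invariant]
(D) x^2 + y^2  ->  (-x)^2 + (-y)^2 = x^2 + y^2   [equals x^2 + y^2: invariant]

Only option (D), x^2 + y^2, is unchanged by the transformation.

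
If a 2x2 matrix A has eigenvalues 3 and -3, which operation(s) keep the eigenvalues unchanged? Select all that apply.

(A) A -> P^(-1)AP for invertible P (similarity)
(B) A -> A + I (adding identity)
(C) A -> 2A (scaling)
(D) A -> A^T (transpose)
A and D

Eigenvalues are preserved by:
1. Similarity transformations: A -> P^(-1)AP (same characteristic polynomial)
2. Transpose: A^T has the same eigenvalues as A

Eigenvalues are NOT preserved by:
- Adding identity: eigenvalues become 3+1, -3+1
- Scaling: eigenvalues become 6, -6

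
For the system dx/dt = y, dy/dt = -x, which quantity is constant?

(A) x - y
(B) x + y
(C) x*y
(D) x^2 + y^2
D

A first integral I satisfies dI/dt = 0 along every solution. Differentiate each option and use the equation of motion:
(A) d/dt[x - y] = y - (-x) = x + y, not identically 0
(B) d/dt[x + y] = y + (-x) = y - x, not identically 0
(C) d/dt[x*y] = (dx/dt)y + x(dy/dt) = y^2 - x^2, not identically 0
(D) d/dt[x^2 + y^2] = 2x*dx/dt + 2y*dy/dt = 2x*y + 2y*(-x) = 0

Only (D) has zero time-derivative. So x^2 + y^2 (the squared radius; trajectories are circles) is the conserved quantity.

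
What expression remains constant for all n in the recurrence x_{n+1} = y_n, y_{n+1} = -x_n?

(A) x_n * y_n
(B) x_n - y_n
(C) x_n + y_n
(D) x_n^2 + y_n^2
D

For the recurrence x_{n+1} = y_n, y_{n+1} = -x_n:

x_{n+1}^2 + y_{n+1}^2 = y_n^2 + (-x_n)^2 = x_n^2 + y_n^2
The sum of squares is conserved (like energy in a harmonic oscillator).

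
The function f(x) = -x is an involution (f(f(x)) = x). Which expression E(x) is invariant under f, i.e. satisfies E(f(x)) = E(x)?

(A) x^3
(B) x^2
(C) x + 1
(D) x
B

Replace x by f(x) = -x in each option and simplify. As a quick numerical cross-check, also compare E(4) with E(f(4)) = E(-4).

(A) x^3  ->  (-x)^3 = -x^3; check: E(4) = 64 but E(-4) = -64.   [not invariant]
(B) x^2  ->  (-x)^2, which simplifies back to x^2; check: E(4) = 16, E(-4) = 16.   [invariant]
(C) x + 1  ->  (-x) + 1 = 1 - x; check: E(4) = 5 but E(-4) = -3.   [not invariant]
(D) x  ->  (-x) = -x; check: E(4) = 4 but E(-4) = -4.   [not invariant]

Only (B) is unchanged. E is symmetric under swapping x with f(x) = -x, which is exactly what an involution does.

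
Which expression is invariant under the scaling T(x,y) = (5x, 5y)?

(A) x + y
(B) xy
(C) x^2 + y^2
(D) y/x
D

Under the uniform scaling T(x,y) = (5x, 5y):
Substitute the transformed coordinates into each option and compare with the original:
(A) x + y  ->  (5x) + (5y) = 5x + 5y   [differs from x + y: not invariant]
(B) xy  ->  (5x)(5y) = 25xy   [differs from xy: not invariant]
(C) x^2 + y^2  ->  (5x)^2 + (5y)^2 = 25x^2 + 25y^2   [differs from x^2 + y^2: not invariant]
(D) y/x  ->  (5y)/(5x) = y/x   [equals y/x: invariant]

Only option (D), y/x, is unchanged by the transformation.
The common factor 5 cancels in a ratio of coordinates, while sums, products and sums of squares pick up factors of 5 or 25.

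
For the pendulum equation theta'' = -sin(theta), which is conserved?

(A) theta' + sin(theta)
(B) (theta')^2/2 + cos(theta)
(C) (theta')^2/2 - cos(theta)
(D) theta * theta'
C

A first integral I satisfies dI/dt = 0 along every solution. Differentiate each option and use the equation of motion:
(A) d/dt[theta' + sin(theta)] = theta'' + cos(theta) theta' = -sin(theta) + theta' cos(theta), not identically 0
(B) d/dt[(theta')^2/2 + cos(theta)] = theta' theta'' - sin(theta) theta' = -2 theta' sin(theta), not identically 0
(C) d/dt[(theta')^2/2 - cos(theta)] = theta' theta'' + sin(theta) theta' = theta'(-sin(theta)) + theta' sin(theta) = 0
(D) d/dt[theta * theta'] = (theta')^2 + theta theta'' = (theta')^2 - theta sin(theta), not identically 0

Only (C) has zero time-derivative. This is the total energy: kinetic (theta')^2/2 plus potential -cos(theta).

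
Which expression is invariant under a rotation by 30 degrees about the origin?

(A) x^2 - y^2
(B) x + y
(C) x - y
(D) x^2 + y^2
D

A rotation by 30 degrees sends (x, y) to (sqrt(3)x/2 - y/2, x/2 + sqrt(3)y/2).
Substitute the transformed coordinates into each option and compare with the original:
(A) x^2 - y^2  ->  (sqrt(3)x/2 - y/2)^2 - (x/2 + sqrt(3)y/2)^2 = x^2/2 - sqrt(3)xy - y^2/2   [differs from x^2 - y^2: not invariant]
(B) x + y  ->  (sqrt(3)x/2 - y/2) + (x/2 + sqrt(3)y/2) = x/2 + sqrt(3)x/2 - y/2 + sqrt(3)y/2   [differs from x + y: not invariant]
(C) x - y  ->  (sqrt(3)x/2 - y/2) - (x/2 + sqrt(3)y/2) = -x/2 + sqrt(3)x/2 - sqrt(3)y/2 - y/2   [differs from x - y: not invariant]
(D) x^2 + y^2  ->  (sqrt(3)x/2 - y/2)^2 + (x/2 + sqrt(3)y/2)^2 = x^2 + y^2   [equals x^2 + y^2: invariant]

Only option (D), x^2 + y^2, is unchanged by the transformation.
Geometrically, x^2 + y^2 is the squared distance from the origin, which every rotation about the origin preserves.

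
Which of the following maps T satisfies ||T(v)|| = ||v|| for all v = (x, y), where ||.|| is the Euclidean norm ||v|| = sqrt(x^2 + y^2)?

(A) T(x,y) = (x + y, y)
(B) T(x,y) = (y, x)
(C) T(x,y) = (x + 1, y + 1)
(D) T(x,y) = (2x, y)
B

A transformation preserves a norm if ||T(v)|| = ||v|| for every v; a single vector where the norm changes rules an option out.

(A) T(x,y) = (x + y, y): v = (0, 1) has norm sqrt((0)^2 + (1)^2) = 1, but T(v) = (1, 1) has norm sqrt(2) -- not preserved.
(B) T(x,y) = (y, x): preserves the norm -- it is an orthogonal map (a rotation/reflection), and (y)^2 + (x)^2 simplifies to x^2 + y^2.
(C) T(x,y) = (x + 1, y + 1): v = (1, 0) has norm sqrt((1)^2 + (0)^2) = 1, but T(v) = (2, 1) has norm sqrt(5) -- not preserved.
(D) T(x,y) = (2x, y): v = (1, 0) has norm sqrt((1)^2 + (0)^2) = 1, but T(v) = (2, 0) has norm 2 -- not preserved.

Therefore the answer is (B).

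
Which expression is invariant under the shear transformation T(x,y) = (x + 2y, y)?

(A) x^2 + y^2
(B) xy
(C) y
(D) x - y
C

Under the shear T(x,y) = (x + 2y, y):
Substitute the transformed coordinates into each option and compare with the original:
(A) x^2 + y^2  ->  (x + 2y)^2 + (y)^2 = x^2 + 4xy + 5y^2   [differs from x^2 + y^2: not invariant]
(B) xy  ->  (x + 2y)(y) = xy + 2y^2   [differs from xy: not invariant]
(C) y  ->  (y) = y   [equals y: invariant]
(D) x - y  ->  (x + 2y) - (y) = x + y   [differs from x - y: not invariant]

Only option (C), y, is unchanged by the transformation.
A horizontal shear moves points parallel to the x-axis, so the y-coordinate (and any function of y alone) is unchanged.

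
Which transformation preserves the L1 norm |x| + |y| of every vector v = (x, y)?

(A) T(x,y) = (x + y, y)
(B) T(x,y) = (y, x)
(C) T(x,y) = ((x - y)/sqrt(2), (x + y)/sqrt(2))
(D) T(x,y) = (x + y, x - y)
B

A transformation preserves a norm if ||T(v)|| = ||v|| for every v; a single vector where the norm changes rules an option out.

(A) T(x,y) = (x + y, y): v = (0, 1) has norm |0| + |1| = 1, but T(v) = (1, 1) has norm 2 -- not preserved.
(B) T(x,y) = (y, x): preserves the norm -- it only permutes the coordinates and/or flips signs, which leaves |x| + |y| unchanged.
(C) T(x,y) = ((x - y)/sqrt(2), (x + y)/sqrt(2)): v = (1, 0) has norm |1| + |0| = 1, but T(v) = (sqrt(2)/2, sqrt(2)/2) has norm sqrt(2) -- not preserved.
(D) T(x,y) = (x + y, x - y): v = (1, 0) has norm |1| + |0| = 1, but T(v) = (1, 1) has norm 2 -- not preserved.

Therefore the answer is (B).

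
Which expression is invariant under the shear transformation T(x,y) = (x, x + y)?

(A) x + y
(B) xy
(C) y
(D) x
D

Under the shear T(x,y) = (x, x + y):
Substitute the transformed coordinates into each option and compare with the original:
(A) x + y  ->  (x) + (x + y) = 2x + y   [differs from x + y: not invariant]
(B) xy  ->  (x)(x + y) = x^2 + xy   [differs from xy: not invariant]
(C) y  ->  (x + y) = x + y   [differs from y: not invariant]
(D) x  ->  (x) = x   [equals x: invariant]

Only option (D), x, is unchanged by the transformation.
A vertical shear moves points parallel to the y-axis, so the x-coordinate (and any function of x alone) is unchanged.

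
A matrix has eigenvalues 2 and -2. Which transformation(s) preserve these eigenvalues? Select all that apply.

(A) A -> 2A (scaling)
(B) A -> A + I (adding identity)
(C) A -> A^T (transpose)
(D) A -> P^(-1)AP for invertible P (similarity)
C and D

Eigenvalues are preserved by:
1. Similarity transformations: A -> P^(-1)AP (same characteristic polynomial)
2. Transpose: A^T has the same eigenvalues as A

Eigenvalues are NOT preserved by:
- Adding identity: eigenvalues become 2+1, -2+1
- Scaling: eigenvalues become 4, -4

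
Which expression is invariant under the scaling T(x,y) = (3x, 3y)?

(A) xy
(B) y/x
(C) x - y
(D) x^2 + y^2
B

Under the uniform scaling T(x,y) = (3x, 3y):
Substitute the transformed coordinates into each option and compare with the original:
(A) xy  ->  (3x)(3y) = 9xy   [differs from xy: not invariant]
(B) y/x  ->  (3y)/(3x) = y/x   [equals y/x: invariant]
(C) x - y  ->  (3x) - (3y) = 3x - 3y   [differs from x - y: not invariant]
(D) x^2 + y^2  ->  (3x)^2 + (3y)^2 = 9x^2 + 9y^2   [differs from x^2 + y^2: not invariant]

Only option (B), y/x, is unchanged by the transformation.
The common factor 3 cancels in a ratio of coordinates, while sums, products and sums of squares pick up factors of 3 or 9.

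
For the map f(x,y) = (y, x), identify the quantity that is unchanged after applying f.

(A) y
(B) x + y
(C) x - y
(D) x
B

For f(x,y) = (y, x):
After applying f: x' = y, y' = x. So x' + y' = y + x = x + y.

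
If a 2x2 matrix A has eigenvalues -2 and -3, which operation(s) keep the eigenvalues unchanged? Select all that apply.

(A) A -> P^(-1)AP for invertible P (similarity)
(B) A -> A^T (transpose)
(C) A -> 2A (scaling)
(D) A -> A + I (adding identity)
A and B

Eigenvalues are preserved by:
1. Similarity transformations: A -> P^(-1)AP (same characteristic polynomial)
2. Transpose: A^T has the same eigenvalues as A

Eigenvalues are NOT preserved by:
- Adding identity: eigenvalues become -2+1, -3+1
- Scaling: eigenvalues become -4, -6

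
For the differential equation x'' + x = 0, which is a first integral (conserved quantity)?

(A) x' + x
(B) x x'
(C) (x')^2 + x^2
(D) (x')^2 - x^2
C

A first integral I satisfies dI/dt = 0 along every solution. Differentiate each option and use the equation of motion:
(A) d/dt[x' + x] = x'' + x' = -x + x', not identically 0
(B) d/dt[x x'] = (x')^2 + x x'' = (x')^2 - x^2, not identically 0
(C) d/dt[(x')^2 + x^2] = 2x'x'' + 2x x' = 2x'(-x) + 2x x' = 0
(D) d/dt[(x')^2 - x^2] = 2x'x'' - 2x x' = -4x x', not identically 0

Only (C) has zero time-derivative. So the energy-like quantity (x')^2 + x^2 is the first integral.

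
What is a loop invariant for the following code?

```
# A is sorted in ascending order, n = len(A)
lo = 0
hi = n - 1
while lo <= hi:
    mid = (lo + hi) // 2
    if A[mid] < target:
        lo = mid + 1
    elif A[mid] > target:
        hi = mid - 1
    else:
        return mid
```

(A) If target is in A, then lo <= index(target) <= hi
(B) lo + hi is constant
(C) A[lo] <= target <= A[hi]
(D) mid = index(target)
A

A loop invariant must hold before the first iteration and be re-established by every execution of the body.

(A) If target is in A, then lo <= index(target) <= hi: Before the loop [lo, hi] = [0, n-1] covers every index. When A[mid] < target, sortedness puts target strictly to the right of mid, so setting lo = mid + 1 keeps index(target) in [lo, hi]; symmetrically for hi = mid - 1. Hence 'if target is in A then lo <= index(target) <= hi' holds after every iteration, and when lo > hi it proves target is absent.

The other options fail:
(B) lo + hi is constant: each iteration moves exactly one of lo, hi, so lo + hi changes (e.g. 0 + (n-1) becomes (mid+1) + (n-1)).
(C) A[lo] <= target <= A[hi]: fails when target is not in A (e.g. target < A[0] already violates it before the loop), so it is not maintained in general.
(D) mid = index(target): mid is just the current probe; it equals index(target) only on the iteration that returns.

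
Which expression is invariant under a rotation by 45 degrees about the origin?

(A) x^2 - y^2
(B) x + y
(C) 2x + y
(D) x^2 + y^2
D

A rotation by 45 degrees sends (x, y) to (sqrt(2)x/2 - sqrt(2)y/2, sqrt(2)x/2 + sqrt(2)y/2).
Substitute the transformed coordinates into each option and compare with the original:
(A) x^2 - y^2  ->  (sqrt(2)x/2 - sqrt(2)y/2)^2 - (sqrt(2)x/2 + sqrt(2)y/2)^2 = -2xy   [differs from x^2 - y^2: not invariant]
(B) x + y  ->  (sqrt(2)x/2 - sqrt(2)y/2) + (sqrt(2)x/2 + sqrt(2)y/2) = sqrt(2)x   [differs from x + y: not invariant]
(C) 2x + y  ->  2(sqrt(2)x/2 - sqrt(2)y/2) + (sqrt(2)x/2 + sqrt(2)y/2) = 3sqrt(2)x/2 - sqrt(2)y/2   [differs from 2x + y: not invariant]
(D) x^2 + y^2  ->  (sqrt(2)x/2 - sqrt(2)y/2)^2 + (sqrt(2)x/2 + sqrt(2)y/2)^2 = x^2 + y^2   [equals x^2 + y^2: invariant]

Only option (D), x^2 + y^2, is unchanged by the transformation.
Geometrically, x^2 + y^2 is the squared distance from the origin, which every rotation about the origin preserves.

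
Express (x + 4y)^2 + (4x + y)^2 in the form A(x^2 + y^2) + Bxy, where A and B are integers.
17(x^2 + y^2) + 16xy

Expanding: (x + 4y)^2 = x^2 + 8xy + 16y^2
(4x + y)^2 = 16x^2 + 8xy + y^2
Sum = (1+16)(x^2+y^2) + 16xy = 17(x^2 + y^2) + 16xy
This is symmetric in x and y.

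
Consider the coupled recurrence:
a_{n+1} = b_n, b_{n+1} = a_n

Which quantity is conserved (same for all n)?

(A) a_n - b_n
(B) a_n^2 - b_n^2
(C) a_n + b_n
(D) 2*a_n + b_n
C

Replace a_n by a_{n+1} = b_n and b_n by b_{n+1} = a_n in each option and simplify:
(A) a_n - b_n  ->  (b_n) - (a_n) = -a_n + b_n   [not conserved]
(B) a_n^2 - b_n^2  ->  (b_n)^2 - (a_n)^2 = -a_n^2 + b_n^2   [not conserved]
(C) a_n + b_n  ->  (b_n) + (a_n) = a_n + b_n   [conserved]
(D) 2*a_n + b_n  ->  2*(b_n) + (a_n) = a_n + 2*b_n   [not conserved]

Only (C) a_n + b_n returns to itself after one step, so it is the conserved quantity.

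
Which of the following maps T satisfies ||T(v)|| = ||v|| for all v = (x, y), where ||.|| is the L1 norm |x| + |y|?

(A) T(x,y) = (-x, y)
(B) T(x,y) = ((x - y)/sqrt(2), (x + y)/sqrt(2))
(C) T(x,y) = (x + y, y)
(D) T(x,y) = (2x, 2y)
A

A transformation preserves a norm if ||T(v)|| = ||v|| for every v; a single vector where the norm changes rules an option out.

(A) T(x,y) = (-x, y): preserves the norm -- it only permutes the coordinates and/or flips signs, which leaves |x| + |y| unchanged.
(B) T(x,y) = ((x - y)/sqrt(2), (x + y)/sqrt(2)): v = (1, 0) has norm |1| + |0| = 1, but T(v) = (sqrt(2)/2, sqrt(2)/2) has norm sqrt(2) -- not preserved.
(C) T(x,y) = (x + y, y): v = (0, 1) has norm |0| + |1| = 1, but T(v) = (1, 1) has norm 2 -- not preserved.
(D) T(x,y) = (2x, 2y): v = (1, 0) has norm |1| + |0| = 1, but T(v) = (2, 0) has norm 2 -- not preserved.

Therefore the answer is (A).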